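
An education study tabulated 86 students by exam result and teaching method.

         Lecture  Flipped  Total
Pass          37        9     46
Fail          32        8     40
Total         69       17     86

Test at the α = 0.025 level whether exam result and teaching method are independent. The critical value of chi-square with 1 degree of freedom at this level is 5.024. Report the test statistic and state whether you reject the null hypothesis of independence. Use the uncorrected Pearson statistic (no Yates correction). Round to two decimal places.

0.00; fail to reject H₀

Grand total N = 86.
Expected counts (row total × column total / N):
  Pass, Lecture: 46×69/86 = 36.907
  Pass, Flipped: 46×17/86 = 9.093
  Fail, Lecture: 40×69/86 = 32.093
  Fail, Flipped: 40×17/86 = 7.907
Contributions (O − E)²/E:
  (37 − 36.907)²/36.907 = 0.0002
  (9 − 9.093)²/9.093 = 0.0010
  (32 − 32.093)²/32.093 = 0.0003
  (8 − 7.907)²/7.907 = 0.0011
χ² = 0.0002 + 0.0010 + 0.0003 + 0.0011 = 0.00
df = (2−1)(2−1) = 1. Since 0.00 < 5.024, fail to reject the null hypothesis of independence at α = 0.025.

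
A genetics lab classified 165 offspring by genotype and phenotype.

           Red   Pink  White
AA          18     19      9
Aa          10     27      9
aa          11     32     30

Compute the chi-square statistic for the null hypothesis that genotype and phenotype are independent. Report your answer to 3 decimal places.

Row totals: 46, 46, 73. Column totals: 39, 78, 48. Grand total N = 165.
Expected counts (row total × column total / N):
  AA, Red: 46×39/165 = 10.87273
  AA, Pink: 46×78/165 = 21.74545
  AA, White: 46×48/165 = 13.38182
  Aa, Red: 46×39/165 = 10.87273
  Aa, Pink: 46×78/165 = 21.74545
  Aa, White: 46×48/165 = 13.38182
  aa, Red: 73×39/165 = 17.25455
  aa, Pink: 73×78/165 = 34.50909
  aa, White: 73×48/165 = 21.23636
Contributions (O − E)²/E:
  (18 − 10.87273)²/10.87273 = 4.6721
  (19 − 21.74545)²/21.74545 = 0.3466
  (9 − 13.38182)²/13.38182 = 1.4348
  (10 − 10.87273)²/10.87273 = 0.0701
  (27 − 21.74545)²/21.74545 = 1.2697
  (9 − 13.38182)²/13.38182 = 1.4348
  (11 − 17.25455)²/17.25455 = 2.2672
  (32 − 34.50909)²/34.50909 = 0.1824
  (30 − 21.23636)²/21.23636 = 3.6165
χ² = 4.6721 + 0.3466 + 1.4348 + 0.0701 + 1.2697 + 1.4348 + 2.2672 + 0.1824 + 3.6165 = 15.294

15.294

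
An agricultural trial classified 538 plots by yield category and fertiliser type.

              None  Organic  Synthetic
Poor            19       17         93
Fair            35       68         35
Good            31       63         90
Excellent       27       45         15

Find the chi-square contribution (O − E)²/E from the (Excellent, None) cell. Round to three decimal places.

Row total (Excellent) = 87; column total (None) = 112; N = 538.
Expected count E = 87 × 112 / 538 = 18.11152.
Contribution = (O − E)²/E = (27 − 18.11152)² / 18.11152 = 4.362.

4.362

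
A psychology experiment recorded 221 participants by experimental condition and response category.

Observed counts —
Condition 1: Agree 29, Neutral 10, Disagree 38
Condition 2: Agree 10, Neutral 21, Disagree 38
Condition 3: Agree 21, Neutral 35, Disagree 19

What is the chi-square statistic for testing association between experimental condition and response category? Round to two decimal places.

30.17

Row totals: 77, 69, 75. Column totals: 60, 66, 95. Grand total N = 221.
Expected counts (row total × column total / N):
  Condition 1, Agree: 77×60/221 = 20.905
  Condition 1, Neutral: 77×66/221 = 22.995
  Condition 1, Disagree: 77×95/221 = 33.100
  Condition 2, Agree: 69×60/221 = 18.733
  Condition 2, Neutral: 69×66/221 = 20.606
  Condition 2, Disagree: 69×95/221 = 29.661
  Condition 3, Agree: 75×60/221 = 20.362
  Condition 3, Neutral: 75×66/221 = 22.398
  Condition 3, Disagree: 75×95/221 = 32.240
Contributions (O − E)²/E:
  (29 − 20.905)²/20.905 = 3.1346
  (10 − 22.995)²/22.995 = 7.3438
  (38 − 33.100)²/33.100 = 0.7254
  (10 − 18.733)²/18.733 = 4.0712
  (21 − 20.606)²/20.606 = 0.0075
  (38 − 29.661)²/29.661 = 2.3445
  (21 − 20.362)²/20.362 = 0.0200
  (35 − 22.398)²/22.398 = 7.0904
  (19 − 32.240)²/32.240 = 5.4373
χ² = 3.1346 + 7.3438 + 0.7254 + 4.0712 + 0.0075 + 2.3445 + 0.0200 + 7.0904 + 5.4373 = 30.17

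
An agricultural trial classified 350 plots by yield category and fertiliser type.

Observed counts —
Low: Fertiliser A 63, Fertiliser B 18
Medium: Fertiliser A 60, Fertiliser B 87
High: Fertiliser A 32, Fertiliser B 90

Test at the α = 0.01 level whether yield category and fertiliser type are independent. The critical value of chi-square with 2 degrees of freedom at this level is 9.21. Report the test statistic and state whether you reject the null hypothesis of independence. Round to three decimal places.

Row totals: 81, 147, 122. Column totals: 155, 195. Grand total N = 350.
Expected counts (row total × column total / N):
  Low, Fertiliser A: 81×155/350 = 35.87143
  Low, Fertiliser B: 81×195/350 = 45.12857
  Medium, Fertiliser A: 147×155/350 = 65.10000
  Medium, Fertiliser B: 147×195/350 = 81.90000
  High, Fertiliser A: 122×155/350 = 54.02857
  High, Fertiliser B: 122×195/350 = 67.97143
Contributions (O − E)²/E:
  (63 − 35.87143)²/35.87143 = 20.5166
  (18 − 45.12857)²/45.12857 = 16.3081
  (60 − 65.10000)²/65.10000 = 0.3995
  (87 − 81.90000)²/81.90000 = 0.3176
  (32 − 54.02857)²/54.02857 = 8.9815
  (90 − 67.97143)²/67.97143 = 7.1391
χ² = 20.5166 + 16.3081 + 0.3995 + 0.3176 + 8.9815 + 7.1391 = 53.662
df = (3−1)(2−1) = 2. Since 53.662 > 9.21, reject the null hypothesis of independence at α = 0.01.

53.662; reject H₀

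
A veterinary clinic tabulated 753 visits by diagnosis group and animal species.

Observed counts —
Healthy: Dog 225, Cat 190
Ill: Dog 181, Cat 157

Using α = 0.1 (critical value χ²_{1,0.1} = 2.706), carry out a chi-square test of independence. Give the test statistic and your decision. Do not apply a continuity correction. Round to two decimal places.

0.03; fail to reject H₀

Row totals: 415, 338. Column totals: 406, 347. Grand total N = 753.
Expected counts (row total × column total / N):
  Healthy, Dog: 415×406/753 = 223.758
  Healthy, Cat: 415×347/753 = 191.242
  Ill, Dog: 338×406/753 = 182.242
  Ill, Cat: 338×347/753 = 155.758
Contributions (O − E)²/E:
  (225 − 223.758)²/223.758 = 0.0069
  (190 − 191.242)²/191.242 = 0.0081
  (181 − 182.242)²/182.242 = 0.0085
  (157 − 155.758)²/155.758 = 0.0099
χ² = 0.0069 + 0.0081 + 0.0085 + 0.0099 = 0.03
df = (2−1)(2−1) = 1. Since 0.03 < 2.706, fail to reject the null hypothesis of independence at α = 0.1.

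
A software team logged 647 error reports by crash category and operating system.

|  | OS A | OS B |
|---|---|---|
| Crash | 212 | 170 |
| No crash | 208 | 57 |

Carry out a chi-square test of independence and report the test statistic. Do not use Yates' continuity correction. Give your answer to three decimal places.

36.319

Row totals: 382, 265. Column totals: 420, 227. Grand total N = 647.
Expected counts (row total × column total / N):
  Crash, OS A: 382×420/647 = 247.9753
  Crash, OS B: 382×227/647 = 134.0247
  No crash, OS A: 265×420/647 = 172.0247
  No crash, OS B: 265×227/647 = 92.9753
Contributions (O − E)²/E:
  (212 − 247.9753)²/247.9753 = 5.2192
  (170 − 134.0247)²/134.0247 = 9.6566
  (208 − 172.0247)²/172.0247 = 7.5235
  (57 − 92.9753)²/92.9753 = 13.9201
χ² = 5.2192 + 9.6566 + 7.5235 + 13.9201 = 36.319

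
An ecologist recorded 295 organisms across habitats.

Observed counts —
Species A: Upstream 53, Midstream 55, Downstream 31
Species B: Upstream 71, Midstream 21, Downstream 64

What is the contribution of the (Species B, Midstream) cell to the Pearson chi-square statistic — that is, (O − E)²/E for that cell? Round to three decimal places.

9.163

Row total (Species B) = 156; column total (Midstream) = 76; N = 295.
Expected count E = 156 × 76 / 295 = 40.1898.
Contribution = (O − E)²/E = (21 − 40.1898)² / 40.1898 = 9.163.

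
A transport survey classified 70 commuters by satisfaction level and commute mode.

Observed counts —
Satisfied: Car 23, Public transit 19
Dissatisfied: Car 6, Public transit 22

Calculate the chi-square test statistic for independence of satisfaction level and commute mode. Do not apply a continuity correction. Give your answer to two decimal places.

7.69

Row totals: 42, 28. Column totals: 29, 41. Grand total N = 70.
Expected counts (row total × column total / N):
  Satisfied, Car: 42×29/70 = 17.400
  Satisfied, Public transit: 42×41/70 = 24.600
  Dissatisfied, Car: 28×29/70 = 11.600
  Dissatisfied, Public transit: 28×41/70 = 16.400
Contributions (O − E)²/E:
  (23 − 17.400)²/17.400 = 1.8023
  (19 − 24.600)²/24.600 = 1.2748
  (6 − 11.600)²/11.600 = 2.7034
  (22 − 16.400)²/16.400 = 1.9122
χ² = 1.8023 + 1.2748 + 2.7034 + 1.9122 = 7.69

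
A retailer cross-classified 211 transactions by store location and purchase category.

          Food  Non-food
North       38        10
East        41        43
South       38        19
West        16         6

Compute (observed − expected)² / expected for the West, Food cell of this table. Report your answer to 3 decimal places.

Row total (West) = 22; column total (Food) = 133; N = 211.
Expected count E = 22 × 133 / 211 = 13.8673.
Contribution = (O − E)²/E = (16 − 13.8673)² / 13.8673 = 0.328.

0.328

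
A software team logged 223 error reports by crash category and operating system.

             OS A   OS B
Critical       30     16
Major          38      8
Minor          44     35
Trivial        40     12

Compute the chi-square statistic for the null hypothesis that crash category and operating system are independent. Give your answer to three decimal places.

12.104

Row totals: 46, 46, 79, 52. Column totals: 152, 71. Grand total N = 223.
Expected counts (row total × column total / N):
  Critical, OS A: 46×152/223 = 31.3543
  Critical, OS B: 46×71/223 = 14.6457
  Major, OS A: 46×152/223 = 31.3543
  Major, OS B: 46×71/223 = 14.6457
  Minor, OS A: 79×152/223 = 53.8475
  Minor, OS B: 79×71/223 = 25.1525
  Trivial, OS A: 52×152/223 = 35.4439
  Trivial, OS B: 52×71/223 = 16.5561
Contributions (O − E)²/E:
  (30 − 31.3543)²/31.3543 = 0.0585
  (16 − 14.6457)²/14.6457 = 0.1252
  (38 − 31.3543)²/31.3543 = 1.4086
  (8 − 14.6457)²/14.6457 = 3.0156
  (44 − 53.8475)²/53.8475 = 1.8009
  (35 − 25.1525)²/25.1525 = 3.8554
  (40 − 35.4439)²/35.4439 = 0.5857
  (12 − 16.5561)²/16.5561 = 1.2538
χ² = 0.0585 + 0.1252 + 1.4086 + 3.0156 + 1.8009 + 3.8554 + 0.5857 + 1.2538 = 12.104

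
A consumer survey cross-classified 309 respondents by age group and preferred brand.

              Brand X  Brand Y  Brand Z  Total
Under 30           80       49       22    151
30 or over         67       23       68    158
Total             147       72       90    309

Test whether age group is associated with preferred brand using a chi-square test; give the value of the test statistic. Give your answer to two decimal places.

Grand total N = 309.
Expected counts (row total × column total / N):
  Under 30, Brand X: 151×147/309 = 71.8350
  Under 30, Brand Y: 151×72/309 = 35.1845
  Under 30, Brand Z: 151×90/309 = 43.9806
  30 or over, Brand X: 158×147/309 = 75.1650
  30 or over, Brand Y: 158×72/309 = 36.8155
  30 or over, Brand Z: 158×90/309 = 46.0194
Contributions (O − E)²/E:
  (80 − 71.8350)²/71.8350 = 0.9281
  (49 − 35.1845)²/35.1845 = 5.4248
  (22 − 43.9806)²/43.9806 = 10.9855
  (67 − 75.1650)²/75.1650 = 0.8869
  (23 − 36.8155)²/36.8155 = 5.1844
  (68 − 46.0194)²/46.0194 = 10.4988
χ² = 0.9281 + 5.4248 + 10.9855 + 0.8869 + 5.1844 + 10.4988 = 33.91

33.91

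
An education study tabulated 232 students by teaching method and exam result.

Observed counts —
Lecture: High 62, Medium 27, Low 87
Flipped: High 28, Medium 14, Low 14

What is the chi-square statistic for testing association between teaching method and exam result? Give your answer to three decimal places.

Row totals: 176, 56. Column totals: 90, 41, 101. Grand total N = 232.
Expected counts (row total × column total / N):
  Lecture, High: 176×90/232 = 68.2759
  Lecture, Medium: 176×41/232 = 31.1034
  Lecture, Low: 176×101/232 = 76.6207
  Flipped, High: 56×90/232 = 21.7241
  Flipped, Medium: 56×41/232 = 9.8966
  Flipped, Low: 56×101/232 = 24.3793
Contributions (O − E)²/E:
  (62 − 68.2759)²/68.2759 = 0.5769
  (27 − 31.1034)²/31.1034 = 0.5414
  (87 − 76.6207)²/76.6207 = 1.4060
  (28 − 21.7241)²/21.7241 = 1.8131
  (14 − 9.8966)²/9.8966 = 1.7014
  (14 − 24.3793)²/24.3793 = 4.4189
χ² = 0.5769 + 0.5414 + 1.4060 + 1.8131 + 1.7014 + 4.4189 = 10.458

10.458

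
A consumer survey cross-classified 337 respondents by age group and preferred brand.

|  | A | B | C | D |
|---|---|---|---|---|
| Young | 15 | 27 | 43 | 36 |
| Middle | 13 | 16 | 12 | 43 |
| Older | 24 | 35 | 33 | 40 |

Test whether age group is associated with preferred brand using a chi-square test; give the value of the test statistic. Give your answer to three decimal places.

Row totals: 121, 84, 132. Column totals: 52, 78, 88, 119. Grand total N = 337.
Expected counts (row total × column total / N):
  Young, A: 121×52/337 = 18.6706
  Young, B: 121×78/337 = 28.0059
  Young, C: 121×88/337 = 31.5964
  Young, D: 121×119/337 = 42.7270
  Middle, A: 84×52/337 = 12.9614
  Middle, B: 84×78/337 = 19.4421
  Middle, C: 84×88/337 = 21.9347
  Middle, D: 84×119/337 = 29.6617
  Older, A: 132×52/337 = 20.3680
  Older, B: 132×78/337 = 30.5519
  Older, C: 132×88/337 = 34.4688
  Older, D: 132×119/337 = 46.6113
Contributions (O − E)²/E:
  (15 − 18.6706)²/18.6706 = 0.7216
  (27 − 28.0059)²/28.0059 = 0.0361
  (43 − 31.5964)²/31.5964 = 4.1157
  (36 − 42.7270)²/42.7270 = 1.0591
  (13 − 12.9614)²/12.9614 = 0.0001
  (16 − 19.4421)²/19.4421 = 0.6094
  (12 − 21.9347)²/21.9347 = 4.4996
  (43 − 29.6617)²/29.6617 = 5.9980
  (24 − 20.3680)²/20.3680 = 0.6477
  (35 − 30.5519)²/30.5519 = 0.6476
  (33 − 34.4688)²/34.4688 = 0.0626
  (40 − 46.6113)²/46.6113 = 0.9377
χ² = 0.7216 + 0.0361 + 4.1157 + 1.0591 + 0.0001 + 0.6094 + 4.4996 + 5.9980 + 0.6477 + 0.6476 + 0.0626 + 0.9377 = 19.335

19.335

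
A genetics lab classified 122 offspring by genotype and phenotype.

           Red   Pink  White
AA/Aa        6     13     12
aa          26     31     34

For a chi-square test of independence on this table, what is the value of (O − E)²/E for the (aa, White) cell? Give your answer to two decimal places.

Row total (aa) = 91; column total (White) = 46; N = 122.
Expected count E = 91 × 46 / 122 = 34.311.
Contribution = (O − E)²/E = (34 − 34.311)² / 34.311 = 0.00.

0.00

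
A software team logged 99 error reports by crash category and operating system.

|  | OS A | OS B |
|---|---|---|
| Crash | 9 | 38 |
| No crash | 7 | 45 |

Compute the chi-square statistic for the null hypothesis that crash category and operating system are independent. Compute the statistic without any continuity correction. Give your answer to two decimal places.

Row totals: 47, 52. Column totals: 16, 83. Grand total N = 99.
Expected counts (row total × column total / N):
  Crash, OS A: 47×16/99 = 7.596
  Crash, OS B: 47×83/99 = 39.404
  No crash, OS A: 52×16/99 = 8.404
  No crash, OS B: 52×83/99 = 43.596
Contributions (O − E)²/E:
  (9 − 7.596)²/7.596 = 0.2595
  (38 − 39.404)²/39.404 = 0.0500
  (7 − 8.404)²/8.404 = 0.2346
  (45 − 43.596)²/43.596 = 0.0452
χ² = 0.2595 + 0.0500 + 0.2346 + 0.0452 = 0.59

0.59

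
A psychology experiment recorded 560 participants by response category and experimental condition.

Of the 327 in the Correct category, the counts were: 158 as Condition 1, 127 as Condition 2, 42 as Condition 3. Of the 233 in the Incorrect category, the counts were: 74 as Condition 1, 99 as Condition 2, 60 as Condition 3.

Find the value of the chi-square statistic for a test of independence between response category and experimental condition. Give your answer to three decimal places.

Row totals: 327, 233. Column totals: 232, 226, 102. Grand total N = 560.
Expected counts (row total × column total / N):
  Correct, Condition 1: 327×232/560 = 135.4714
  Correct, Condition 2: 327×226/560 = 131.9679
  Correct, Condition 3: 327×102/560 = 59.5607
  Incorrect, Condition 1: 233×232/560 = 96.5286
  Incorrect, Condition 2: 233×226/560 = 94.0321
  Incorrect, Condition 3: 233×102/560 = 42.4393
Contributions (O − E)²/E:
  (158 − 135.4714)²/135.4714 = 3.7465
  (127 − 131.9679)²/131.9679 = 0.1870
  (42 − 59.5607)²/59.5607 = 5.1775
  (74 − 96.5286)²/96.5286 = 5.2579
  (99 − 94.0321)²/94.0321 = 0.2625
  (60 − 42.4393)²/42.4393 = 7.2663
χ² = 3.7465 + 0.1870 + 5.1775 + 5.2579 + 0.2625 + 7.2663 = 21.898

21.898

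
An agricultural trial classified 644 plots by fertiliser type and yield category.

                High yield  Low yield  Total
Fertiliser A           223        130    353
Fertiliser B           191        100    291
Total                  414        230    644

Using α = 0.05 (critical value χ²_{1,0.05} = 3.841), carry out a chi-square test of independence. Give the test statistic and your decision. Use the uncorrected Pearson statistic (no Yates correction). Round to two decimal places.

0.42; fail to reject H₀

Grand total N = 644.
Expected counts (row total × column total / N):
  Fertiliser A, High yield: 353×414/644 = 226.929
  Fertiliser A, Low yield: 353×230/644 = 126.071
  Fertiliser B, High yield: 291×414/644 = 187.071
  Fertiliser B, Low yield: 291×230/644 = 103.929
Contributions (O − E)²/E:
  (223 − 226.929)²/226.929 = 0.0680
  (130 − 126.071)²/126.071 = 0.1224
  (191 − 187.071)²/187.071 = 0.0825
  (100 − 103.929)²/103.929 = 0.1485
χ² = 0.0680 + 0.1224 + 0.0825 + 0.1485 = 0.42
df = (2−1)(2−1) = 1. Since 0.42 < 3.841, fail to reject the null hypothesis of independence at α = 0.05.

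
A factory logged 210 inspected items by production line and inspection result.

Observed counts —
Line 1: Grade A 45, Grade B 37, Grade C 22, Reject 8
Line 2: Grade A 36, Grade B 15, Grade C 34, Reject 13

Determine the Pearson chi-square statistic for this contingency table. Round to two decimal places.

13.19

Row totals: 112, 98. Column totals: 81, 52, 56, 21. Grand total N = 210.
Expected counts (row total × column total / N):
  Line 1, Grade A: 112×81/210 = 43.20000
  Line 1, Grade B: 112×52/210 = 27.73333
  Line 1, Grade C: 112×56/210 = 29.86667
  Line 1, Reject: 112×21/210 = 11.20000
  Line 2, Grade A: 98×81/210 = 37.80000
  Line 2, Grade B: 98×52/210 = 24.26667
  Line 2, Grade C: 98×56/210 = 26.13333
  Line 2, Reject: 98×21/210 = 9.80000
Contributions (O − E)²/E:
  (45 − 43.20000)²/43.20000 = 0.0750
  (37 − 27.73333)²/27.73333 = 3.0963
  (22 − 29.86667)²/29.86667 = 2.0720
  (8 − 11.20000)²/11.20000 = 0.9143
  (36 − 37.80000)²/37.80000 = 0.0857
  (15 − 24.26667)²/24.26667 = 3.5386
  (34 − 26.13333)²/26.13333 = 2.3680
  (13 − 9.80000)²/9.80000 = 1.0449
χ² = 0.0750 + 3.0963 + 2.0720 + 0.9143 + 0.0857 + 3.5386 + 2.3680 + 1.0449 = 13.19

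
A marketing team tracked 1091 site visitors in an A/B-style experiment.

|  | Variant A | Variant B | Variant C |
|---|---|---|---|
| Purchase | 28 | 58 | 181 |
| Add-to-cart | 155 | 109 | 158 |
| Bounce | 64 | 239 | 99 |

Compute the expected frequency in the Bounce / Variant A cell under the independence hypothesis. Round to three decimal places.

91.012

Row total (Bounce) = 402; column total (Variant A) = 247; grand total N = 1091.
Expected count = (row total × column total) / N = 402 × 247 / 1091 = 91.012.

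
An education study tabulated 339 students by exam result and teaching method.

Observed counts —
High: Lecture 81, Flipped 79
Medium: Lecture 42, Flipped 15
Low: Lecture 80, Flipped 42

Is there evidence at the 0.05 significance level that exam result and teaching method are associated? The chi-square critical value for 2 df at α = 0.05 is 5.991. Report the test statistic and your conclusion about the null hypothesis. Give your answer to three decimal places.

11.872; reject H₀

Row totals: 160, 57, 122. Column totals: 203, 136. Grand total N = 339.
Expected counts (row total × column total / N):
  High, Lecture: 160×203/339 = 95.8112
  High, Flipped: 160×136/339 = 64.1888
  Medium, Lecture: 57×203/339 = 34.1327
  Medium, Flipped: 57×136/339 = 22.8673
  Low, Lecture: 122×203/339 = 73.0560
  Low, Flipped: 122×136/339 = 48.9440
Contributions (O − E)²/E:
  (81 − 95.8112)²/95.8112 = 2.2896
  (79 − 64.1888)²/64.1888 = 3.4176
  (42 − 34.1327)²/34.1327 = 1.8133
  (15 − 22.8673)²/22.8673 = 2.7067
  (80 − 73.0560)²/73.0560 = 0.6600
  (42 − 48.9440)²/48.9440 = 0.9852
χ² = 2.2896 + 3.4176 + 1.8133 + 2.7067 + 0.6600 + 0.9852 = 11.872
df = (3−1)(2−1) = 2. Since 11.872 > 5.991, reject the null hypothesis of independence at α = 0.05.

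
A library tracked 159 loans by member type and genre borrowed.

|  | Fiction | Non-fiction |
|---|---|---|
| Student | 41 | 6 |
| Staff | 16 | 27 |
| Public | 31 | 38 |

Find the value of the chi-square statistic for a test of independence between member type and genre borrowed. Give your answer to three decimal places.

Row totals: 47, 43, 69. Column totals: 88, 71. Grand total N = 159.
Expected counts (row total × column total / N):
  Student, Fiction: 47×88/159 = 26.01258
  Student, Non-fiction: 47×71/159 = 20.98742
  Staff, Fiction: 43×88/159 = 23.79874
  Staff, Non-fiction: 43×71/159 = 19.20126
  Public, Fiction: 69×88/159 = 38.18868
  Public, Non-fiction: 69×71/159 = 30.81132
Contributions (O − E)²/E:
  (41 − 26.01258)²/26.01258 = 8.6352
  (6 − 20.98742)²/20.98742 = 10.7027
  (16 − 23.79874)²/23.79874 = 2.5556
  (27 − 19.20126)²/19.20126 = 3.1675
  (31 − 38.18868)²/38.18868 = 1.3532
  (38 − 30.81132)²/30.81132 = 1.6772
χ² = 8.6352 + 10.7027 + 2.5556 + 3.1675 + 1.3532 + 1.6772 = 28.091

28.091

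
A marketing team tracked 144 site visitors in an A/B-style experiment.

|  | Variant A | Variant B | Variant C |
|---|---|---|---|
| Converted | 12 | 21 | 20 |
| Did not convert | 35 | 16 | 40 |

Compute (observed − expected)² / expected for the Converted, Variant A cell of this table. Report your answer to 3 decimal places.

1.623

Row total (Converted) = 53; column total (Variant A) = 47; N = 144.
Expected count E = 53 × 47 / 144 = 17.29861.
Contribution = (O − E)²/E = (12 − 17.29861)² / 17.29861 = 1.623.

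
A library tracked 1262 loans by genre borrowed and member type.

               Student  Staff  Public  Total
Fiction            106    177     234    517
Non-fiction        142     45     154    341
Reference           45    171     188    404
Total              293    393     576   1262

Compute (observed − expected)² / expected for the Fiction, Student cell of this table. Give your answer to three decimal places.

1.640

Row total (Fiction) = 517; column total (Student) = 293; N = 1262.
Expected count E = 517 × 293 / 1262 = 120.0325.
Contribution = (O − E)²/E = (106 − 120.0325)² / 120.0325 = 1.640.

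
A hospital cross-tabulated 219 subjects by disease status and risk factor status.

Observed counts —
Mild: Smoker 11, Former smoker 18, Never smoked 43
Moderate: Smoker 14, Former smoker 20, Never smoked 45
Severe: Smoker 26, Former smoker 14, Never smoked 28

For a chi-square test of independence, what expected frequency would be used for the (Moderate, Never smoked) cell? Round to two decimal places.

Row total (Moderate) = 79; column total (Never smoked) = 116; grand total N = 219.
Expected count = (row total × column total) / N = 79 × 116 / 219 = 41.84.

41.84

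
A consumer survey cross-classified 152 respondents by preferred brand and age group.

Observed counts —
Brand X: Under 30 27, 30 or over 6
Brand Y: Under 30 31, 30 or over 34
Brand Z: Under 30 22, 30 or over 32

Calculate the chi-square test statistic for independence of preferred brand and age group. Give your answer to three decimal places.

14.974

Row totals: 33, 65, 54. Column totals: 80, 72. Grand total N = 152.
Expected counts (row total × column total / N):
  Brand X, Under 30: 33×80/152 = 17.3684
  Brand X, 30 or over: 33×72/152 = 15.6316
  Brand Y, Under 30: 65×80/152 = 34.2105
  Brand Y, 30 or over: 65×72/152 = 30.7895
  Brand Z, Under 30: 54×80/152 = 28.4211
  Brand Z, 30 or over: 54×72/152 = 25.5789
Contributions (O − E)²/E:
  (27 − 17.3684)²/17.3684 = 5.3412
  (6 − 15.6316)²/15.6316 = 5.9346
  (31 − 34.2105)²/34.2105 = 0.3013
  (34 − 30.7895)²/30.7895 = 0.3348
  (22 − 28.4211)²/28.4211 = 1.4507
  (32 − 25.5789)²/25.5789 = 1.6119
χ² = 5.3412 + 5.9346 + 0.3013 + 0.3348 + 1.4507 + 1.6119 = 14.974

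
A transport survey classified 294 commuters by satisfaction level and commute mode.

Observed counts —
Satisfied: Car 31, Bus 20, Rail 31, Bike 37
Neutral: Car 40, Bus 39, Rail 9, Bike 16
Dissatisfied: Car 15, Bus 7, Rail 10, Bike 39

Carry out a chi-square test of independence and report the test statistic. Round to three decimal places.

Row totals: 119, 104, 71. Column totals: 86, 66, 50, 92. Grand total N = 294.
Expected counts (row total × column total / N):
  Satisfied, Car: 119×86/294 = 34.8095
  Satisfied, Bus: 119×66/294 = 26.7143
  Satisfied, Rail: 119×50/294 = 20.2381
  Satisfied, Bike: 119×92/294 = 37.2381
  Neutral, Car: 104×86/294 = 30.4218
  Neutral, Bus: 104×66/294 = 23.3469
  Neutral, Rail: 104×50/294 = 17.6871
  Neutral, Bike: 104×92/294 = 32.5442
  Dissatisfied, Car: 71×86/294 = 20.7687
  Dissatisfied, Bus: 71×66/294 = 15.9388
  Dissatisfied, Rail: 71×50/294 = 12.0748
  Dissatisfied, Bike: 71×92/294 = 22.2177
Contributions (O − E)²/E:
  (31 − 34.8095)²/34.8095 = 0.4169
  (20 − 26.7143)²/26.7143 = 1.6876
  (31 − 20.2381)²/20.2381 = 5.7228
  (37 − 37.2381)²/37.2381 = 0.0015
  (40 − 30.4218)²/30.4218 = 3.0157
  (39 − 23.3469)²/23.3469 = 10.4947
  (9 − 17.6871)²/17.6871 = 4.2667
  (16 − 32.5442)²/32.5442 = 8.4104
  (15 − 20.7687)²/20.7687 = 1.6023
  (7 − 15.9388)²/15.9388 = 5.0131
  (10 − 12.0748)²/12.0748 = 0.3565
  (39 − 22.2177)²/22.2177 = 12.6766
χ² = 0.4169 + 1.6876 + 5.7228 + 0.0015 + 3.0157 + 10.4947 + 4.2667 + 8.4104 + 1.6023 + 5.0131 + 0.3565 + 12.6766 = 53.665

53.665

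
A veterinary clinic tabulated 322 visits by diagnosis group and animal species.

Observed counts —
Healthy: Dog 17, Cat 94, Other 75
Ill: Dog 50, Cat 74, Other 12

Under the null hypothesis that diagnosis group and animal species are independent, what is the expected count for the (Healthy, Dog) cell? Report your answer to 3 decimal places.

Row total (Healthy) = 186; column total (Dog) = 67; grand total N = 322.
Expected count = (row total × column total) / N = 186 × 67 / 322 = 38.702.

38.702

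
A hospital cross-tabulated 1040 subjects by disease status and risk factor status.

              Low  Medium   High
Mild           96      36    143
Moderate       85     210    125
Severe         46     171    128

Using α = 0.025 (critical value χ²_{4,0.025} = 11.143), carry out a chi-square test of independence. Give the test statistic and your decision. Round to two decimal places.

123.17; reject H₀

Row totals: 275, 420, 345. Column totals: 227, 417, 396. Grand total N = 1040.
Expected counts (row total × column total / N):
  Mild, Low: 275×227/1040 = 60.024
  Mild, Medium: 275×417/1040 = 110.264
  Mild, High: 275×396/1040 = 104.712
  Moderate, Low: 420×227/1040 = 91.673
  Moderate, Medium: 420×417/1040 = 168.404
  Moderate, High: 420×396/1040 = 159.923
  Severe, Low: 345×227/1040 = 75.303
  Severe, Medium: 345×417/1040 = 138.332
  Severe, High: 345×396/1040 = 131.365
Contributions (O − E)²/E:
  (96 − 60.024)²/60.024 = 21.5626
  (36 − 110.264)²/110.264 = 50.0176
  (143 − 104.712)²/104.712 = 14.0000
  (85 − 91.673)²/91.673 = 0.4857
  (210 − 168.404)²/168.404 = 10.2743
  (125 − 159.923)²/159.923 = 7.6263
  (46 − 75.303)²/75.303 = 11.4028
  (171 − 138.332)²/138.332 = 7.7148
  (128 − 131.365)²/131.365 = 0.0862
χ² = 21.5626 + 50.0176 + 14.0000 + 0.4857 + 10.2743 + 7.6263 + 11.4028 + 7.7148 + 0.0862 = 123.17
df = (3−1)(3−1) = 4. Since 123.17 > 11.143, reject the null hypothesis of independence at α = 0.025.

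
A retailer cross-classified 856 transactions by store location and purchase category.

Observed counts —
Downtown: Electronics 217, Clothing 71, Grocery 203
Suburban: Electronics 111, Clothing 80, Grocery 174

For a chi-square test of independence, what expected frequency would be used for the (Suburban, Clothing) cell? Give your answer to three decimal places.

Row total (Suburban) = 365; column total (Clothing) = 151; grand total N = 856.
Expected count = (row total × column total) / N = 365 × 151 / 856 = 64.387.

64.387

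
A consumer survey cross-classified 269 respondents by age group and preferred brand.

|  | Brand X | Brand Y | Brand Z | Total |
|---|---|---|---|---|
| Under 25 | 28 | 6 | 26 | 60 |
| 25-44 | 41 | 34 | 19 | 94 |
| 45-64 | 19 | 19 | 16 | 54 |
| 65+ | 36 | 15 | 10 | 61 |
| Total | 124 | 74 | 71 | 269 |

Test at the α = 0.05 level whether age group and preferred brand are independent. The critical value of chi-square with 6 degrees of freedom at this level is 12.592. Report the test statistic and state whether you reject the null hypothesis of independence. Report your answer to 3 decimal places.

24.738; reject H₀

Grand total N = 269.
Expected counts (row total × column total / N):
  Under 25, Brand X: 60×124/269 = 27.6580
  Under 25, Brand Y: 60×74/269 = 16.5056
  Under 25, Brand Z: 60×71/269 = 15.8364
  25-44, Brand X: 94×124/269 = 43.3309
  25-44, Brand Y: 94×74/269 = 25.8587
  25-44, Brand Z: 94×71/269 = 24.8104
  45-64, Brand X: 54×124/269 = 24.8922
  45-64, Brand Y: 54×74/269 = 14.8550
  45-64, Brand Z: 54×71/269 = 14.2528
  65+, Brand X: 61×124/269 = 28.1190
  65+, Brand Y: 61×74/269 = 16.7807
  65+, Brand Z: 61×71/269 = 16.1004
Contributions (O − E)²/E:
  (28 − 27.6580)²/27.6580 = 0.0042
  (6 − 16.5056)²/16.5056 = 6.6867
  (26 − 15.8364)²/15.8364 = 6.5229
  (41 − 43.3309)²/43.3309 = 0.1254
  (34 − 25.8587)²/25.8587 = 2.5632
  (19 − 24.8104)²/24.8104 = 1.3607
  (19 − 24.8922)²/24.8922 = 1.3947
  (19 − 14.8550)²/14.8550 = 1.1566
  (16 − 14.2528)²/14.2528 = 0.2142
  (36 − 28.1190)²/28.1190 = 2.2088
  (15 − 16.7807)²/16.7807 = 0.1890
  (10 − 16.1004)²/16.1004 = 2.3114
χ² = 0.0042 + 6.6867 + 6.5229 + 0.1254 + 2.5632 + 1.3607 + 1.3947 + 1.1566 + 0.2142 + 2.2088 + 0.1890 + 2.3114 = 24.738
df = (4−1)(3−1) = 6. Since 24.738 > 12.592, reject the null hypothesis of independence at α = 0.05.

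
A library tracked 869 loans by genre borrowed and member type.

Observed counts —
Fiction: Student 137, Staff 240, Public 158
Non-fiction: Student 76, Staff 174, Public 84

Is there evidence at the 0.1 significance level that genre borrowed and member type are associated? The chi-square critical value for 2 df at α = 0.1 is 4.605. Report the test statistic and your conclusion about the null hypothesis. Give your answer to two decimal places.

4.36; fail to reject H₀

Row totals: 535, 334. Column totals: 213, 414, 242. Grand total N = 869.
Expected counts (row total × column total / N):
  Fiction, Student: 535×213/869 = 131.133
  Fiction, Staff: 535×414/869 = 254.879
  Fiction, Public: 535×242/869 = 148.987
  Non-fiction, Student: 334×213/869 = 81.867
  Non-fiction, Staff: 334×414/869 = 159.121
  Non-fiction, Public: 334×242/869 = 93.013
Contributions (O − E)²/E:
  (137 − 131.133)²/131.133 = 0.2625
  (240 − 254.879)²/254.879 = 0.8686
  (158 − 148.987)²/148.987 = 0.5452
  (76 − 81.867)²/81.867 = 0.4205
  (174 − 159.121)²/159.121 = 1.3913
  (84 − 93.013)²/93.013 = 0.8734
χ² = 0.2625 + 0.8686 + 0.5452 + 0.4205 + 1.3913 + 0.8734 = 4.36
df = (2−1)(3−1) = 2. Since 4.36 < 4.605, fail to reject the null hypothesis of independence at α = 0.1.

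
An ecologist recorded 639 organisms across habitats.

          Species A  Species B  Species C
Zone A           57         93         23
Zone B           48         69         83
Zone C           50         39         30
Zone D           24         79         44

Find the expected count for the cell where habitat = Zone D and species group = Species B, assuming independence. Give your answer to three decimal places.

Row total (Zone D) = 147; column total (Species B) = 280; grand total N = 639.
Expected count = (row total × column total) / N = 147 × 280 / 639 = 64.413.

64.413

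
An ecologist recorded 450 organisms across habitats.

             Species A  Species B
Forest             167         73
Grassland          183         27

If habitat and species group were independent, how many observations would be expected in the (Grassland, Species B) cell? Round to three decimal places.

46.667

Row total (Grassland) = 210; column total (Species B) = 100; grand total N = 450.
Expected count = (row total × column total) / N = 210 × 100 / 450 = 46.667.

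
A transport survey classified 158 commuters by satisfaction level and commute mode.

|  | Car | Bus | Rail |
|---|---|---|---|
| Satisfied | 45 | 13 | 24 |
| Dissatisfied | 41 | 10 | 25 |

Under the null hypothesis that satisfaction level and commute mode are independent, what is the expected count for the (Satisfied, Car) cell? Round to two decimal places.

44.63

Row total (Satisfied) = 82; column total (Car) = 86; grand total N = 158.
Expected count = (row total × column total) / N = 82 × 86 / 158 = 44.63.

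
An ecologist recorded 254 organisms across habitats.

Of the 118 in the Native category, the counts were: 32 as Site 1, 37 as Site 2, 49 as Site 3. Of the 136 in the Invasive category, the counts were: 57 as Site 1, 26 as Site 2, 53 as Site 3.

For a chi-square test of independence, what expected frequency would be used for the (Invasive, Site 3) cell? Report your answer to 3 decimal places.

54.614

Row total (Invasive) = 136; column total (Site 3) = 102; grand total N = 254.
Expected count = (row total × column total) / N = 136 × 102 / 254 = 54.614.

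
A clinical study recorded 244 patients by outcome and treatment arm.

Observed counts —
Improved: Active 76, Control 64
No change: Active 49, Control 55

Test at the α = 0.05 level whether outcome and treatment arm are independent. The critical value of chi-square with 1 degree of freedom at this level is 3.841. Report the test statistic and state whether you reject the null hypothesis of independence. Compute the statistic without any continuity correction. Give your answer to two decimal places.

1.23; fail to reject H₀

Row totals: 140, 104. Column totals: 125, 119. Grand total N = 244.
Expected counts (row total × column total / N):
  Improved, Active: 140×125/244 = 71.721
  Improved, Control: 140×119/244 = 68.279
  No change, Active: 104×125/244 = 53.279
  No change, Control: 104×119/244 = 50.721
Contributions (O − E)²/E:
  (76 − 71.721)²/71.721 = 0.2553
  (64 − 68.279)²/68.279 = 0.2682
  (49 − 53.279)²/53.279 = 0.3437
  (55 − 50.721)²/50.721 = 0.3610
χ² = 0.2553 + 0.2682 + 0.3437 + 0.3610 = 1.23
df = (2−1)(2−1) = 1. Since 1.23 < 3.841, fail to reject the null hypothesis of independence at α = 0.05.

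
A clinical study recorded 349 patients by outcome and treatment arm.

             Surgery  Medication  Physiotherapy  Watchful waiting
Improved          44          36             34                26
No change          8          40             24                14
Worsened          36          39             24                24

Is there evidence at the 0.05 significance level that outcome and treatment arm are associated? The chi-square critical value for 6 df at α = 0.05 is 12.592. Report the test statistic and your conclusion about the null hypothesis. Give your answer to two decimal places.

Row totals: 140, 86, 123. Column totals: 88, 115, 82, 64. Grand total N = 349.
Expected counts (row total × column total / N):
  Improved, Surgery: 140×88/349 = 35.301
  Improved, Medication: 140×115/349 = 46.132
  Improved, Physiotherapy: 140×82/349 = 32.894
  Improved, Watchful waiting: 140×64/349 = 25.673
  No change, Surgery: 86×88/349 = 21.685
  No change, Medication: 86×115/349 = 28.338
  No change, Physiotherapy: 86×82/349 = 20.206
  No change, Watchful waiting: 86×64/349 = 15.771
  Worsened, Surgery: 123×88/349 = 31.014
  Worsened, Medication: 123×115/349 = 40.530
  Worsened, Physiotherapy: 123×82/349 = 28.900
  Worsened, Watchful waiting: 123×64/349 = 22.556
Contributions (O − E)²/E:
  (44 − 35.301)²/35.301 = 2.1436
  (36 − 46.132)²/46.132 = 2.2253
  (34 − 32.894)²/32.894 = 0.0372
  (26 − 25.673)²/25.673 = 0.0042
  (8 − 21.685)²/21.685 = 8.6363
  (40 − 28.338)²/28.338 = 4.7993
  (24 − 20.206)²/20.206 = 0.7124
  (14 − 15.771)²/15.771 = 0.1989
  (36 − 31.014)²/31.014 = 0.8016
  (39 − 40.530)²/40.530 = 0.0578
  (24 − 28.900)²/28.900 = 0.8308
  (24 − 22.556)²/22.556 = 0.0924
χ² = 2.1436 + 2.2253 + 0.0372 + 0.0042 + 8.6363 + 4.7993 + 0.7124 + 0.1989 + 0.8016 + 0.0578 + 0.8308 + 0.0924 = 20.54
df = (3−1)(4−1) = 6. Since 20.54 > 12.592, reject the null hypothesis of independence at α = 0.05.

20.54; reject H₀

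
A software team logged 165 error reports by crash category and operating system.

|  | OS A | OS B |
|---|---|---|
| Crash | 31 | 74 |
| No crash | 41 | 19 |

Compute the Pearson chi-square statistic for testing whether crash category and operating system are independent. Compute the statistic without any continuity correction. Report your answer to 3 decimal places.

23.382

Row totals: 105, 60. Column totals: 72, 93. Grand total N = 165.
Expected counts (row total × column total / N):
  Crash, OS A: 105×72/165 = 45.8182
  Crash, OS B: 105×93/165 = 59.1818
  No crash, OS A: 60×72/165 = 26.1818
  No crash, OS B: 60×93/165 = 33.8182
Contributions (O − E)²/E:
  (31 − 45.8182)²/45.8182 = 4.7924
  (74 − 59.1818)²/59.1818 = 3.7102
  (41 − 26.1818)²/26.1818 = 8.3867
  (19 − 33.8182)²/33.8182 = 6.4929
χ² = 4.7924 + 3.7102 + 8.3867 + 6.4929 = 23.382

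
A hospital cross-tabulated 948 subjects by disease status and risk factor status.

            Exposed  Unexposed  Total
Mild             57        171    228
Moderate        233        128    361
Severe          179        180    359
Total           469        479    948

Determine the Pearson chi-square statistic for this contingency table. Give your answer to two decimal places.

87.45

Grand total N = 948.
Expected counts (row total × column total / N):
  Mild, Exposed: 228×469/948 = 112.7975
  Mild, Unexposed: 228×479/948 = 115.2025
  Moderate, Exposed: 361×469/948 = 178.5960
  Moderate, Unexposed: 361×479/948 = 182.4040
  Severe, Exposed: 359×469/948 = 177.6065
  Severe, Unexposed: 359×479/948 = 181.3935
Contributions (O − E)²/E:
  (57 − 112.7975)²/112.7975 = 27.6013
  (171 − 115.2025)²/115.2025 = 27.0251
  (233 − 178.5960)²/178.5960 = 16.5726
  (128 − 182.4040)²/182.4040 = 16.2266
  (179 − 177.6065)²/177.6065 = 0.0109
  (180 − 181.3935)²/181.3935 = 0.0107
χ² = 27.6013 + 27.0251 + 16.5726 + 16.2266 + 0.0109 + 0.0107 = 87.45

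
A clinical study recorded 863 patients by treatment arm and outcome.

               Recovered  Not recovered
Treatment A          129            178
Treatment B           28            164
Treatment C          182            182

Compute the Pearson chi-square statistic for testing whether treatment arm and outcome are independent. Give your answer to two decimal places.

Row totals: 307, 192, 364. Column totals: 339, 524. Grand total N = 863.
Expected counts (row total × column total / N):
  Treatment A, Recovered: 307×339/863 = 120.594
  Treatment A, Not recovered: 307×524/863 = 186.406
  Treatment B, Recovered: 192×339/863 = 75.421
  Treatment B, Not recovered: 192×524/863 = 116.579
  Treatment C, Recovered: 364×339/863 = 142.985
  Treatment C, Not recovered: 364×524/863 = 221.015
Contributions (O − E)²/E:
  (129 − 120.594)²/120.594 = 0.5859
  (178 − 186.406)²/186.406 = 0.3791
  (28 − 75.421)²/75.421 = 29.8160
  (164 − 116.579)²/116.579 = 19.2895
  (182 − 142.985)²/142.985 = 10.6457
  (182 − 221.015)²/221.015 = 6.8872
χ² = 0.5859 + 0.3791 + 29.8160 + 19.2895 + 10.6457 + 6.8872 = 67.60

67.60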